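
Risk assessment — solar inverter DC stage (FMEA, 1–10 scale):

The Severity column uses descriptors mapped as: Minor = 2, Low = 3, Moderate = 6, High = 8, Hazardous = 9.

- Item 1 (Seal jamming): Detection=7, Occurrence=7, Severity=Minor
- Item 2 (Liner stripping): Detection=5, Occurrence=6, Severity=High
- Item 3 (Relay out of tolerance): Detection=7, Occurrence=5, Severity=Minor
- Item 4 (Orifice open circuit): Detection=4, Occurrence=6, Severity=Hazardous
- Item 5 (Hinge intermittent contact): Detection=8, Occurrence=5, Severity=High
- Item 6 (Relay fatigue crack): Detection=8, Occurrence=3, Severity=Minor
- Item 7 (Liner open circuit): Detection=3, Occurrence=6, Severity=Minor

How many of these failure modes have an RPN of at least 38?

RPN = Severity × Occurrence × Detection:
  Item 1: 2 × 7 × 7 = 98
  Item 2: 8 × 6 × 5 = 240
  Item 3: 2 × 5 × 7 = 70
  Item 4: 9 × 6 × 4 = 216
  Item 5: 8 × 5 × 8 = 320
  Item 6: 2 × 3 × 8 = 48
  Item 7: 2 × 6 × 3 = 36
Modes with RPN ≥ 38: Item 1 (98), Item 2 (240), Item 3 (70), Item 4 (216), Item 5 (320), Item 6 (48) → 6.

6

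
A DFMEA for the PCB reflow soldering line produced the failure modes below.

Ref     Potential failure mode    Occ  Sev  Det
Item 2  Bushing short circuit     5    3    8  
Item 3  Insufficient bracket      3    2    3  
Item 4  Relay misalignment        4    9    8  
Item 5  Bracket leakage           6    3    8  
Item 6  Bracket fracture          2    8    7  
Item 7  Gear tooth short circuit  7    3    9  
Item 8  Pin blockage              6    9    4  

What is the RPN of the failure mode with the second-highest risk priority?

216

RPN = Severity × Occurrence × Detection:
  Item 2: 3 × 5 × 8 = 120
  Item 3: 2 × 3 × 3 = 18
  Item 4: 9 × 4 × 8 = 288
  Item 5: 3 × 6 × 8 = 144
  Item 6: 8 × 2 × 7 = 112
  Item 7: 3 × 7 × 9 = 189
  Item 8: 9 × 6 × 4 = 216
Sorted descending: 288, 216, 189, 144, 120, 112, 18.
The second-highest RPN is 216 (Item 8).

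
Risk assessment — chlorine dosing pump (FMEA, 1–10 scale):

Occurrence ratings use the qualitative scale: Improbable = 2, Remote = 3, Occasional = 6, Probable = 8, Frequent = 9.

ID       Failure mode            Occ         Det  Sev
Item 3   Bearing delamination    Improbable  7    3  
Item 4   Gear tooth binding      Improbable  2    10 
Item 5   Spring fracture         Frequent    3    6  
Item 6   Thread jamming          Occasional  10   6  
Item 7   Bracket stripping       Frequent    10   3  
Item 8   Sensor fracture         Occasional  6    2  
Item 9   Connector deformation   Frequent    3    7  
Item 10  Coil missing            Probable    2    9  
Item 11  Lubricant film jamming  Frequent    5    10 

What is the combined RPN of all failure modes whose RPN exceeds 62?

1647

RPN = Severity × Occurrence × Detection:
  Item 3: 3 × 2 × 7 = 42
  Item 4: 10 × 2 × 2 = 40
  Item 5: 6 × 9 × 3 = 162
  Item 6: 6 × 6 × 10 = 360
  Item 7: 3 × 9 × 10 = 270
  Item 8: 2 × 6 × 6 = 72
  Item 9: 7 × 9 × 3 = 189
  Item 10: 9 × 8 × 2 = 144
  Item 11: 10 × 9 × 5 = 450
RPN > 62: Item 5 (162), Item 6 (360), Item 7 (270), Item 8 (72), Item 9 (189), Item 10 (144), Item 11 (450).
Sum: 162 + 360 + 270 + 72 + 189 + 144 + 450 = 1647.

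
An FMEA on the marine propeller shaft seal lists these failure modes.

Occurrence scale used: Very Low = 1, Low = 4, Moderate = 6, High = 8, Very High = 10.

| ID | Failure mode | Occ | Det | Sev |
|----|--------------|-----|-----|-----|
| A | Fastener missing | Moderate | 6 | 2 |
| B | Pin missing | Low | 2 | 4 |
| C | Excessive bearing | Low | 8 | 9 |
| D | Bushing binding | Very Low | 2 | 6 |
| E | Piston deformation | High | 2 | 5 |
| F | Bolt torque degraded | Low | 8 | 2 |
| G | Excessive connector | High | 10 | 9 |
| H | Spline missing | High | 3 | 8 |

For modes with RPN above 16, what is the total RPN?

RPN = Severity × Occurrence × Detection:
  A: 2 × 6 × 6 = 72
  B: 4 × 4 × 2 = 32
  C: 9 × 4 × 8 = 288
  D: 6 × 1 × 2 = 12
  E: 5 × 8 × 2 = 80
  F: 2 × 4 × 8 = 64
  G: 9 × 8 × 10 = 720
  H: 8 × 8 × 3 = 192
RPN > 16: A (72), B (32), C (288), E (80), F (64), G (720), H (192).
Sum: 72 + 32 + 288 + 80 + 64 + 720 + 192 = 1448.

1448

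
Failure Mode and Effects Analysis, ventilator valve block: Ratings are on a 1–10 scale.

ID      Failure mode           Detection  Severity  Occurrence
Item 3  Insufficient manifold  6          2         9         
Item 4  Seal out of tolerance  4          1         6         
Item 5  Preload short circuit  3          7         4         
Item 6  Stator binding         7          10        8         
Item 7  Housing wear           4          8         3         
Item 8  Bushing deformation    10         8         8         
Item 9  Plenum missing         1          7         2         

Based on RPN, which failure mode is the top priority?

RPN = Severity × Occurrence × Detection:
  Item 3: 2 × 9 × 6 = 108
  Item 4: 1 × 6 × 4 = 24
  Item 5: 7 × 4 × 3 = 84
  Item 6: 10 × 8 × 7 = 560
  Item 7: 8 × 3 × 4 = 96
  Item 8: 8 × 8 × 10 = 640
  Item 9: 7 × 2 × 1 = 14
Highest RPN is 640 → Item 8.

Item 8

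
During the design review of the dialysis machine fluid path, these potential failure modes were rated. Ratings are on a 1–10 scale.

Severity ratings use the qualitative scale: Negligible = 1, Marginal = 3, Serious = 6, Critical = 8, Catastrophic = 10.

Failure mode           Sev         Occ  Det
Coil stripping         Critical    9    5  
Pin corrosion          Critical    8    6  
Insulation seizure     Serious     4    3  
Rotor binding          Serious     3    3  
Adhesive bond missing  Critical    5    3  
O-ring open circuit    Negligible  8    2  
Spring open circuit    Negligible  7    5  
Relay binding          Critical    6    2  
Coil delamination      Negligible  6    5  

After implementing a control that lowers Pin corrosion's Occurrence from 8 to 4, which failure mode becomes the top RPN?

RPN = Severity × Occurrence × Detection:
  Coil stripping: 8 × 9 × 5 = 360
  Pin corrosion: 8 × 8 × 6 = 384
  Insulation seizure: 6 × 4 × 3 = 72
  Rotor binding: 6 × 3 × 3 = 54
  Adhesive bond missing: 8 × 5 × 3 = 120
  O-ring open circuit: 1 × 8 × 2 = 16
  Spring open circuit: 1 × 7 × 5 = 35
  Relay binding: 8 × 6 × 2 = 96
  Coil delamination: 1 × 6 × 5 = 30
After action: Pin corrosion → 8 × 4 × 6 = 192.
Revised RPNs: Coil stripping=360, Pin corrosion=192, Adhesive bond missing=120, Relay binding=96, Insulation seizure=72, Rotor binding=54, Spring open circuit=35, Coil delamination=30, O-ring open circuit=16.
Highest is now Coil stripping (360).

Coil stripping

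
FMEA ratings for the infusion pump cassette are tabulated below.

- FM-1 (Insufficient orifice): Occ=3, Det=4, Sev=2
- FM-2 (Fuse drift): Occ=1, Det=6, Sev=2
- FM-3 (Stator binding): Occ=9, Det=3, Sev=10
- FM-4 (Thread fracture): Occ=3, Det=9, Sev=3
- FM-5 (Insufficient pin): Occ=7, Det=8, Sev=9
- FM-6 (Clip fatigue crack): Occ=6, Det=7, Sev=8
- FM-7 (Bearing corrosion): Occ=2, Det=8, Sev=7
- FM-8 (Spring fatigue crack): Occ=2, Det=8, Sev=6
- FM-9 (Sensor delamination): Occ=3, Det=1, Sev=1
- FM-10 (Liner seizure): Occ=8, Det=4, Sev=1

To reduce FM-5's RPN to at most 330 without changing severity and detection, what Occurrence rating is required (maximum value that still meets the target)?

4

FM-5: S=9, O=7, D=8 → current RPN = 504.
Fixed product = 72. Need 72 × O ≤ 330, so O ≤ 330/72 = 4.58.
Maximum integer Occurrence rating = 4 (gives RPN 288; O=5 would give 360 > 330).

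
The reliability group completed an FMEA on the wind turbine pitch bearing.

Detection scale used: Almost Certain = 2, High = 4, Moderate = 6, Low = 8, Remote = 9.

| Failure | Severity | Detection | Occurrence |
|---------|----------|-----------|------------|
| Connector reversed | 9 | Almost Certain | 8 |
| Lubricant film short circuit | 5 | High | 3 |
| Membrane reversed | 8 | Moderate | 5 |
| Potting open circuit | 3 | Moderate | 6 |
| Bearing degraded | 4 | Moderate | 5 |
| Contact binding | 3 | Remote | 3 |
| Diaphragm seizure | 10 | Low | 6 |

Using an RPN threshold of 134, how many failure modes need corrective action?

3

RPN = Severity × Occurrence × Detection:
  Connector reversed: 9 × 8 × 2 = 144
  Lubricant film short circuit: 5 × 3 × 4 = 60
  Membrane reversed: 8 × 5 × 6 = 240
  Potting open circuit: 3 × 6 × 6 = 108
  Bearing degraded: 4 × 5 × 6 = 120
  Contact binding: 3 × 3 × 9 = 81
  Diaphragm seizure: 10 × 6 × 8 = 480
Modes with RPN ≥ 134: Connector reversed (144), Membrane reversed (240), Diaphragm seizure (480) → 3.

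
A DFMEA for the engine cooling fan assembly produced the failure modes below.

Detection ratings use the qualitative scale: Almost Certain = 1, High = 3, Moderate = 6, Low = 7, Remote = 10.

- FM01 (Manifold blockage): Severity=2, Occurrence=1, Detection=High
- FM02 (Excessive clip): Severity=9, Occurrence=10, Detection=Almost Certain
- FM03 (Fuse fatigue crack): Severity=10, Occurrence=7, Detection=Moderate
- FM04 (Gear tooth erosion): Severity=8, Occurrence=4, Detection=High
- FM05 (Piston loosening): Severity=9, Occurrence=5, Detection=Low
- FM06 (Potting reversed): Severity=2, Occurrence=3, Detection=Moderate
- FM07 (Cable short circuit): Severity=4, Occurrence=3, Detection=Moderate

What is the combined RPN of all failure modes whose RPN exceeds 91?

831

RPN = Severity × Occurrence × Detection:
  FM01: 2 × 1 × 3 = 6
  FM02: 9 × 10 × 1 = 90
  FM03: 10 × 7 × 6 = 420
  FM04: 8 × 4 × 3 = 96
  FM05: 9 × 5 × 7 = 315
  FM06: 2 × 3 × 6 = 36
  FM07: 4 × 3 × 6 = 72
RPN > 91: FM03 (420), FM04 (96), FM05 (315).
Sum: 420 + 96 + 315 = 831.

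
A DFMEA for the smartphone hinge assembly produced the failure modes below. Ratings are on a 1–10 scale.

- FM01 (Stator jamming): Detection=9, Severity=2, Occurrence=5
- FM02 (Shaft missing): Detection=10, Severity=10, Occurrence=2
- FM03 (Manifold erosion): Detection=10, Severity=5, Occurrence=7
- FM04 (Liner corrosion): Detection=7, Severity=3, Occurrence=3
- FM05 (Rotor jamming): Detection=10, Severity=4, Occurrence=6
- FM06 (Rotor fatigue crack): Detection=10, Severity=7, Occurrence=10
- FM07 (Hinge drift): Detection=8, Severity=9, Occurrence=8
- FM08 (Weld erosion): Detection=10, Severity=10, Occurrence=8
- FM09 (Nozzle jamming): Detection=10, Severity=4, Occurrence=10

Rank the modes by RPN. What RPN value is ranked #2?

700

RPN = Severity × Occurrence × Detection:
  FM01: 2 × 5 × 9 = 90
  FM02: 10 × 2 × 10 = 200
  FM03: 5 × 7 × 10 = 350
  FM04: 3 × 3 × 7 = 63
  FM05: 4 × 6 × 10 = 240
  FM06: 7 × 10 × 10 = 700
  FM07: 9 × 8 × 8 = 576
  FM08: 10 × 8 × 10 = 800
  FM09: 4 × 10 × 10 = 400
Sorted descending: 800, 700, 576, 400, 350, 240, 200, 90, 63.
The second-highest RPN is 700 (FM06).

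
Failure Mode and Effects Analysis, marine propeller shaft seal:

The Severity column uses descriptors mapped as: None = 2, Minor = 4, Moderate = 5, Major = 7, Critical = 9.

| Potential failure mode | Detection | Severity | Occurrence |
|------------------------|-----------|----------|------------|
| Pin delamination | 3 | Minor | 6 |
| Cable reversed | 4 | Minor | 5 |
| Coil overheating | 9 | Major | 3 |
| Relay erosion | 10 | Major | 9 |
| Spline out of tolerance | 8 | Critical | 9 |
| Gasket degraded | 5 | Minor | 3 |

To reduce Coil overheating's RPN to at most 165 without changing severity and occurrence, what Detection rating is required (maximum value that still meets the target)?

Coil overheating: S=7, O=3, D=9 → current RPN = 189.
Fixed product = 21. Need 21 × D ≤ 165, so D ≤ 165/21 = 7.86.
Maximum integer Detection rating = 7 (gives RPN 147; D=8 would give 168 > 165).

7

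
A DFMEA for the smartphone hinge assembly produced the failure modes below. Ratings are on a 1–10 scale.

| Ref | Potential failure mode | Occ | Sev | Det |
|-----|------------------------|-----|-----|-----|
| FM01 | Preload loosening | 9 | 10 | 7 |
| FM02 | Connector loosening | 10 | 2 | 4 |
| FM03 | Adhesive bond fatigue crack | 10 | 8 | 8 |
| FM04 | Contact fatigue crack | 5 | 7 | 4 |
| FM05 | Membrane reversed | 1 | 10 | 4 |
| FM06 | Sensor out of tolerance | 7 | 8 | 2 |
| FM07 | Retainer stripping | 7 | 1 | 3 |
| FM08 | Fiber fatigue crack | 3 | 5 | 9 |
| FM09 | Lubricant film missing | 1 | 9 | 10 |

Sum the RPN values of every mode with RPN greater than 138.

RPN = Severity × Occurrence × Detection:
  FM01: 10 × 9 × 7 = 630
  FM02: 2 × 10 × 4 = 80
  FM03: 8 × 10 × 8 = 640
  FM04: 7 × 5 × 4 = 140
  FM05: 10 × 1 × 4 = 40
  FM06: 8 × 7 × 2 = 112
  FM07: 1 × 7 × 3 = 21
  FM08: 5 × 3 × 9 = 135
  FM09: 9 × 1 × 10 = 90
RPN > 138: FM01 (630), FM03 (640), FM04 (140).
Sum: 630 + 640 + 140 = 1410.

1410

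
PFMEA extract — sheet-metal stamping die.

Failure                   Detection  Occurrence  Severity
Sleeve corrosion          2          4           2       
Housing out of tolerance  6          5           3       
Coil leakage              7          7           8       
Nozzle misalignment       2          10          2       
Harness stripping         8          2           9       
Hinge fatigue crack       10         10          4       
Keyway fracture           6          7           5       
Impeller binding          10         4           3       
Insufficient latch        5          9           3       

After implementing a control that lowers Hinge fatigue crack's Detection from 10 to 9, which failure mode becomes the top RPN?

Coil leakage

RPN = Severity × Occurrence × Detection:
  Sleeve corrosion: 2 × 4 × 2 = 16
  Housing out of tolerance: 3 × 5 × 6 = 90
  Coil leakage: 8 × 7 × 7 = 392
  Nozzle misalignment: 2 × 10 × 2 = 40
  Harness stripping: 9 × 2 × 8 = 144
  Hinge fatigue crack: 4 × 10 × 10 = 400
  Keyway fracture: 5 × 7 × 6 = 210
  Impeller binding: 3 × 4 × 10 = 120
  Insufficient latch: 3 × 9 × 5 = 135
After action: Hinge fatigue crack → 4 × 10 × 9 = 360.
Revised RPNs: Coil leakage=392, Hinge fatigue crack=360, Keyway fracture=210, Harness stripping=144, Insufficient latch=135, Impeller binding=120, Housing out of tolerance=90, Nozzle misalignment=40, Sleeve corrosion=16.
Highest is now Coil leakage (392).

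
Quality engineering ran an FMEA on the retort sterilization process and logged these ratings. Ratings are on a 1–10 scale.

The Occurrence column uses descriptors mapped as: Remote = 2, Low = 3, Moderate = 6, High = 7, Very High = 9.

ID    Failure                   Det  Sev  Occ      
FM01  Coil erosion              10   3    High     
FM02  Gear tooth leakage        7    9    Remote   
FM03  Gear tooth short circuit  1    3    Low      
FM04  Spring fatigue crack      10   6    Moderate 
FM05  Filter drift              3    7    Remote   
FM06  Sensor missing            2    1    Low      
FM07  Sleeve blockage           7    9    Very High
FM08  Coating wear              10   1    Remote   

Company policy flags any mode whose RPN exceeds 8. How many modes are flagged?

7

RPN = Severity × Occurrence × Detection:
  FM01: 3 × 7 × 10 = 210
  FM02: 9 × 2 × 7 = 126
  FM03: 3 × 3 × 1 = 9
  FM04: 6 × 6 × 10 = 360
  FM05: 7 × 2 × 3 = 42
  FM06: 1 × 3 × 2 = 6
  FM07: 9 × 9 × 7 = 567
  FM08: 1 × 2 × 10 = 20
Modes with RPN > 8: FM01 (210), FM02 (126), FM03 (9), FM04 (360), FM05 (42), FM07 (567), FM08 (20) → 7.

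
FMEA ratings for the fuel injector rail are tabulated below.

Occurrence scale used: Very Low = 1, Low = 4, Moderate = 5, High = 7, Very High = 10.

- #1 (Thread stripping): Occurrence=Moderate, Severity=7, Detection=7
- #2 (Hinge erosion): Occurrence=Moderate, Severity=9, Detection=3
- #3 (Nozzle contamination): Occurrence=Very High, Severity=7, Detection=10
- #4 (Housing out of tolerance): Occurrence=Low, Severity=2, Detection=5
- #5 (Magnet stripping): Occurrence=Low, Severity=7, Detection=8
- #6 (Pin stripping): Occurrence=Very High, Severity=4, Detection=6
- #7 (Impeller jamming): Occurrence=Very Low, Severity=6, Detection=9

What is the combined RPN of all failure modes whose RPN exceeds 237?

1185

RPN = Severity × Occurrence × Detection:
  #1: 7 × 5 × 7 = 245
  #2: 9 × 5 × 3 = 135
  #3: 7 × 10 × 10 = 700
  #4: 2 × 4 × 5 = 40
  #5: 7 × 4 × 8 = 224
  #6: 4 × 10 × 6 = 240
  #7: 6 × 1 × 9 = 54
RPN > 237: #1 (245), #3 (700), #6 (240).
Sum: 245 + 700 + 240 = 1185.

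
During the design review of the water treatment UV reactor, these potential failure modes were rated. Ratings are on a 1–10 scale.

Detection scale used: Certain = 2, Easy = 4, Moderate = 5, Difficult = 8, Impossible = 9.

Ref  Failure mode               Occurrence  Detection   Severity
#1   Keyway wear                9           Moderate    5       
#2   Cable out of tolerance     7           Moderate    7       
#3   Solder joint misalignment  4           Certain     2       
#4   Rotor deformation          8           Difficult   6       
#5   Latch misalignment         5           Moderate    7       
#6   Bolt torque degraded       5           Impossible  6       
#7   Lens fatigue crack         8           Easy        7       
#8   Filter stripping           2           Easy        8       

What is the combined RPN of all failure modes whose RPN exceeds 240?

899

RPN = Severity × Occurrence × Detection:
  #1: 5 × 9 × 5 = 225
  #2: 7 × 7 × 5 = 245
  #3: 2 × 4 × 2 = 16
  #4: 6 × 8 × 8 = 384
  #5: 7 × 5 × 5 = 175
  #6: 6 × 5 × 9 = 270
  #7: 7 × 8 × 4 = 224
  #8: 8 × 2 × 4 = 64
RPN > 240: #2 (245), #4 (384), #6 (270).
Sum: 245 + 384 + 270 = 899.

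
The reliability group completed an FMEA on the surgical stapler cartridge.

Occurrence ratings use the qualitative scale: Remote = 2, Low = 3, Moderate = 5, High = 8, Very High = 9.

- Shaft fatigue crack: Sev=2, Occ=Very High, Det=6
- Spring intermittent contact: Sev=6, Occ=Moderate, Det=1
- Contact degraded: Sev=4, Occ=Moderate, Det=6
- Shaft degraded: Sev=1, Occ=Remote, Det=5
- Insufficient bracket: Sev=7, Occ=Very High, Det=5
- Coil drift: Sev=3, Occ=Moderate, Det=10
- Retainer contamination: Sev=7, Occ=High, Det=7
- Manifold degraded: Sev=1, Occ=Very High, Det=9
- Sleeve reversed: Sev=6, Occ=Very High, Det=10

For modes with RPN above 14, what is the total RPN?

RPN = Severity × Occurrence × Detection:
  Shaft fatigue crack: 2 × 9 × 6 = 108
  Spring intermittent contact: 6 × 5 × 1 = 30
  Contact degraded: 4 × 5 × 6 = 120
  Shaft degraded: 1 × 2 × 5 = 10
  Insufficient bracket: 7 × 9 × 5 = 315
  Coil drift: 3 × 5 × 10 = 150
  Retainer contamination: 7 × 8 × 7 = 392
  Manifold degraded: 1 × 9 × 9 = 81
  Sleeve reversed: 6 × 9 × 10 = 540
RPN > 14: Shaft fatigue crack (108), Spring intermittent contact (30), Contact degraded (120), Insufficient bracket (315), Coil drift (150), Retainer contamination (392), Manifold degraded (81), Sleeve reversed (540).
Sum: 108 + 30 + 120 + 315 + 150 + 392 + 81 + 540 = 1736.

1736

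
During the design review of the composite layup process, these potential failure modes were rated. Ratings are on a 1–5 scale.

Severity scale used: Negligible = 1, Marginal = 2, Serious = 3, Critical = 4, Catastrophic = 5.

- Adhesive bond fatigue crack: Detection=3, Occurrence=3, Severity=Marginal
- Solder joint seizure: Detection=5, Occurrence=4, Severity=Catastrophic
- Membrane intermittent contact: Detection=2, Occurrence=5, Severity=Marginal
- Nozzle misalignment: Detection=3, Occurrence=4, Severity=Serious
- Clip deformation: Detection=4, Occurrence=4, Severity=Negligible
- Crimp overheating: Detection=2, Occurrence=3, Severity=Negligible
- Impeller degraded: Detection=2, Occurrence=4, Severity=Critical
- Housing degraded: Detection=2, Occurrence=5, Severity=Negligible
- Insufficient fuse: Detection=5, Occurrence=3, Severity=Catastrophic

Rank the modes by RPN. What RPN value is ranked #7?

16

RPN = Severity × Occurrence × Detection:
  Adhesive bond fatigue crack: 2 × 3 × 3 = 18
  Solder joint seizure: 5 × 4 × 5 = 100
  Membrane intermittent contact: 2 × 5 × 2 = 20
  Nozzle misalignment: 3 × 4 × 3 = 36
  Clip deformation: 1 × 4 × 4 = 16
  Crimp overheating: 1 × 3 × 2 = 6
  Impeller degraded: 4 × 4 × 2 = 32
  Housing degraded: 1 × 5 × 2 = 10
  Insufficient fuse: 5 × 3 × 5 = 75
Sorted descending: 100, 75, 36, 32, 20, 18, 16, 10, 6.
The seventh-highest RPN is 16 (Clip deformation).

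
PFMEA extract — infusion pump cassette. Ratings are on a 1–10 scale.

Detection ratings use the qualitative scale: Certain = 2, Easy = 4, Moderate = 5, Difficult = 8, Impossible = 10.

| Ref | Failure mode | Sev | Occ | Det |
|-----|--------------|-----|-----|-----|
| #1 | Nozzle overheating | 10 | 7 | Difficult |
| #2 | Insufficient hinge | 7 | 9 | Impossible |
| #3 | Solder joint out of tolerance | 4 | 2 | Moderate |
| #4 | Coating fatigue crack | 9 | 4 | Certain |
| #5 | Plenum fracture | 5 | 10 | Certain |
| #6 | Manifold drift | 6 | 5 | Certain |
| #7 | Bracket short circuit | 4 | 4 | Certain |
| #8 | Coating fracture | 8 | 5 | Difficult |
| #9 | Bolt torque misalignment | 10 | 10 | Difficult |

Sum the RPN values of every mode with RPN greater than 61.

RPN = Severity × Occurrence × Detection:
  #1: 10 × 7 × 8 = 560
  #2: 7 × 9 × 10 = 630
  #3: 4 × 2 × 5 = 40
  #4: 9 × 4 × 2 = 72
  #5: 5 × 10 × 2 = 100
  #6: 6 × 5 × 2 = 60
  #7: 4 × 4 × 2 = 32
  #8: 8 × 5 × 8 = 320
  #9: 10 × 10 × 8 = 800
RPN > 61: #1 (560), #2 (630), #4 (72), #5 (100), #8 (320), #9 (800).
Sum: 560 + 630 + 72 + 100 + 320 + 800 = 2482.

2482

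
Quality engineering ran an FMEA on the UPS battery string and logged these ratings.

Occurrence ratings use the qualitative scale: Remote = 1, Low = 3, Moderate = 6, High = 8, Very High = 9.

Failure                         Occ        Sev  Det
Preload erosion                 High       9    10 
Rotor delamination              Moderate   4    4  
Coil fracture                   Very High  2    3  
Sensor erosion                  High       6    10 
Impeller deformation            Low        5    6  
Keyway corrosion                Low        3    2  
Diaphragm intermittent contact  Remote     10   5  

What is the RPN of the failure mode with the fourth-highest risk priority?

90

RPN = Severity × Occurrence × Detection:
  Preload erosion: 9 × 8 × 10 = 720
  Rotor delamination: 4 × 6 × 4 = 96
  Coil fracture: 2 × 9 × 3 = 54
  Sensor erosion: 6 × 8 × 10 = 480
  Impeller deformation: 5 × 3 × 6 = 90
  Keyway corrosion: 3 × 3 × 2 = 18
  Diaphragm intermittent contact: 10 × 1 × 5 = 50
Sorted descending: 720, 480, 96, 90, 54, 50, 18.
The fourth-highest RPN is 90 (Impeller deformation).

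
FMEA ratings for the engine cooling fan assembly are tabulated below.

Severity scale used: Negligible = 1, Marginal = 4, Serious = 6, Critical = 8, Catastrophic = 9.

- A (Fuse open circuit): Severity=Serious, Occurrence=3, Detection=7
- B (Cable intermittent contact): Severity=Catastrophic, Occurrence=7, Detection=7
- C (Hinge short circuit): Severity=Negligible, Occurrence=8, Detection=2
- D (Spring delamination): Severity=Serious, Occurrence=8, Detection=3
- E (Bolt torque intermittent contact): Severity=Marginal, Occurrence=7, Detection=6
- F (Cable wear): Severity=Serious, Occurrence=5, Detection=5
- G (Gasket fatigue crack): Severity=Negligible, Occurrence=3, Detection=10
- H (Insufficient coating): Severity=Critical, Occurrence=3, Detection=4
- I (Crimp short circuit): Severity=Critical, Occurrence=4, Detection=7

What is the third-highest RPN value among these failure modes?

168

RPN = Severity × Occurrence × Detection:
  A: 6 × 3 × 7 = 126
  B: 9 × 7 × 7 = 441
  C: 1 × 8 × 2 = 16
  D: 6 × 8 × 3 = 144
  E: 4 × 7 × 6 = 168
  F: 6 × 5 × 5 = 150
  G: 1 × 3 × 10 = 30
  H: 8 × 3 × 4 = 96
  I: 8 × 4 × 7 = 224
Sorted descending: 441, 224, 168, 150, 144, 126, 96, 30, 16.
The third-highest RPN is 168 (E).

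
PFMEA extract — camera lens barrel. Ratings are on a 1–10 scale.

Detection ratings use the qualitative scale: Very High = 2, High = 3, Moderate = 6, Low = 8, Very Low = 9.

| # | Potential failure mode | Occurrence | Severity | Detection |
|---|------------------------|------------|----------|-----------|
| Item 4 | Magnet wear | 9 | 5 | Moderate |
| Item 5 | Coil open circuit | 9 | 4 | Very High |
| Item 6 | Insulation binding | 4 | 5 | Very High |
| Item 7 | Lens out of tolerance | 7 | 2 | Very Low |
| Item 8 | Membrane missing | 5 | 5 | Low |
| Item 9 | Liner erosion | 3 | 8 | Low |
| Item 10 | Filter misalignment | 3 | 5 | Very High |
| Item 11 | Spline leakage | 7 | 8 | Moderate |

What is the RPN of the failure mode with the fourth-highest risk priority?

192

RPN = Severity × Occurrence × Detection:
  Item 4: 5 × 9 × 6 = 270
  Item 5: 4 × 9 × 2 = 72
  Item 6: 5 × 4 × 2 = 40
  Item 7: 2 × 7 × 9 = 126
  Item 8: 5 × 5 × 8 = 200
  Item 9: 8 × 3 × 8 = 192
  Item 10: 5 × 3 × 2 = 30
  Item 11: 8 × 7 × 6 = 336
Sorted descending: 336, 270, 200, 192, 126, 72, 40, 30.
The fourth-highest RPN is 192 (Item 9).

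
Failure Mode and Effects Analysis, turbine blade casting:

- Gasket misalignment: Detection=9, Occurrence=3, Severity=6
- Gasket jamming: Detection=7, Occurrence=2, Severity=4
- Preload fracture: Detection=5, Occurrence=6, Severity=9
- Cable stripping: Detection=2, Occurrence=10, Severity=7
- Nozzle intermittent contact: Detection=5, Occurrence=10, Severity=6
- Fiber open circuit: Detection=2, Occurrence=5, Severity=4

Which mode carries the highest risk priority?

Nozzle intermittent contact

RPN = Severity × Occurrence × Detection:
  Gasket misalignment: 6 × 3 × 9 = 162
  Gasket jamming: 4 × 2 × 7 = 56
  Preload fracture: 9 × 6 × 5 = 270
  Cable stripping: 7 × 10 × 2 = 140
  Nozzle intermittent contact: 6 × 10 × 5 = 300
  Fiber open circuit: 4 × 5 × 2 = 40
Highest RPN is 300 → Nozzle intermittent contact.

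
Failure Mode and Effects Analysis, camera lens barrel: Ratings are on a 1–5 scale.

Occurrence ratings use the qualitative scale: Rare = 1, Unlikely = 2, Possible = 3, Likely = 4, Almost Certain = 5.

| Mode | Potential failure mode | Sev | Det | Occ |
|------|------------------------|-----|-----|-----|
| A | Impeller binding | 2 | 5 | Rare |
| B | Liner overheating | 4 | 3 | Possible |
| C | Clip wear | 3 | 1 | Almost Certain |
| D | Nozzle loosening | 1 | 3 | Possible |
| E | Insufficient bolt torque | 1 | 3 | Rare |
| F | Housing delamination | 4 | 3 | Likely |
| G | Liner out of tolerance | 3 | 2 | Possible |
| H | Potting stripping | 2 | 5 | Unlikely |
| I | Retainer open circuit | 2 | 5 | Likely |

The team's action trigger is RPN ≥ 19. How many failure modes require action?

4

RPN = Severity × Occurrence × Detection:
  A: 2 × 1 × 5 = 10
  B: 4 × 3 × 3 = 36
  C: 3 × 5 × 1 = 15
  D: 1 × 3 × 3 = 9
  E: 1 × 1 × 3 = 3
  F: 4 × 4 × 3 = 48
  G: 3 × 3 × 2 = 18
  H: 2 × 2 × 5 = 20
  I: 2 × 4 × 5 = 40
Modes with RPN ≥ 19: B (36), F (48), H (20), I (40) → 4.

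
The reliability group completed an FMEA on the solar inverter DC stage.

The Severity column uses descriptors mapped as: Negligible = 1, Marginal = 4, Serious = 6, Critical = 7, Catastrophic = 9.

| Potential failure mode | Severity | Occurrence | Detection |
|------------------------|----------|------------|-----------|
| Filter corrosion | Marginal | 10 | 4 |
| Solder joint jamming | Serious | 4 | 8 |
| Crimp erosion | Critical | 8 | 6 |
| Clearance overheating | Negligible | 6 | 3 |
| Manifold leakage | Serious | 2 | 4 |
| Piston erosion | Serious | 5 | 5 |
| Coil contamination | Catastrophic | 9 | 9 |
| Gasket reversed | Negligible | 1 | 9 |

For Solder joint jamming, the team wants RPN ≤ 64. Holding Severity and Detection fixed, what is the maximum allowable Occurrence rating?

1

Solder joint jamming: S=6, O=4, D=8 → current RPN = 192.
Fixed product = 48. Need 48 × O ≤ 64, so O ≤ 64/48 = 1.33.
Maximum integer Occurrence rating = 1 (gives RPN 48; O=2 would give 96 > 64).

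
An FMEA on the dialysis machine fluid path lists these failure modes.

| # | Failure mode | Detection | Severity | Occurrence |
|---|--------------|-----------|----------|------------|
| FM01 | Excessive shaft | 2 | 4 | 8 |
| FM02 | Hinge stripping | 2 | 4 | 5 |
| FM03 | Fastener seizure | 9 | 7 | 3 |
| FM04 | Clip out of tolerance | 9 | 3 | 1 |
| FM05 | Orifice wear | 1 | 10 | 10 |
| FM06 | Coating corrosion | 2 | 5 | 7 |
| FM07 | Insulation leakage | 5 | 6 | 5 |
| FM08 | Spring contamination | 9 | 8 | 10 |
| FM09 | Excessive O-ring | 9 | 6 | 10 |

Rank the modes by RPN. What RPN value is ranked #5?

RPN = Severity × Occurrence × Detection:
  FM01: 4 × 8 × 2 = 64
  FM02: 4 × 5 × 2 = 40
  FM03: 7 × 3 × 9 = 189
  FM04: 3 × 1 × 9 = 27
  FM05: 10 × 10 × 1 = 100
  FM06: 5 × 7 × 2 = 70
  FM07: 6 × 5 × 5 = 150
  FM08: 8 × 10 × 9 = 720
  FM09: 6 × 10 × 9 = 540
Sorted descending: 720, 540, 189, 150, 100, 70, 64, 40, 27.
The fifth-highest RPN is 100 (FM05).

100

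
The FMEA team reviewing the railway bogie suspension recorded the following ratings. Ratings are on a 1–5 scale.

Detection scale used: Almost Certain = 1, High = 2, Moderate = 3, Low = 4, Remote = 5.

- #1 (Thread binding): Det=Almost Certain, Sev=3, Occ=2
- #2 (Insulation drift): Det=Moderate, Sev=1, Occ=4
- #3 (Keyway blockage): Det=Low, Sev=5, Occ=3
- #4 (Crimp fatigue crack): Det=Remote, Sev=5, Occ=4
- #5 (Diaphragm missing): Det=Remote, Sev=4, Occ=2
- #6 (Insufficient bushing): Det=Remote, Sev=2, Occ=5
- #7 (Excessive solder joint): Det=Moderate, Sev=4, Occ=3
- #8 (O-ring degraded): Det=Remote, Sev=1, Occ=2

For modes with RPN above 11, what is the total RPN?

298

RPN = Severity × Occurrence × Detection:
  #1: 3 × 2 × 1 = 6
  #2: 1 × 4 × 3 = 12
  #3: 5 × 3 × 4 = 60
  #4: 5 × 4 × 5 = 100
  #5: 4 × 2 × 5 = 40
  #6: 2 × 5 × 5 = 50
  #7: 4 × 3 × 3 = 36
  #8: 1 × 2 × 5 = 10
RPN > 11: #2 (12), #3 (60), #4 (100), #5 (40), #6 (50), #7 (36).
Sum: 12 + 60 + 100 + 40 + 50 + 36 = 298.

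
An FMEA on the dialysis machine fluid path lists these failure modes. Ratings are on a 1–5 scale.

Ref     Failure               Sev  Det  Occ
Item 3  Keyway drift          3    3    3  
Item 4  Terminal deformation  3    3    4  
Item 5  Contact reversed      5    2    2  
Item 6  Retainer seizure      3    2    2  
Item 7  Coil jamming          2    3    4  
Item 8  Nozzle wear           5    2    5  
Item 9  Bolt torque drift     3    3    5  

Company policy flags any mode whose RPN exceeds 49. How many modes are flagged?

RPN = Severity × Occurrence × Detection:
  Item 3: 3 × 3 × 3 = 27
  Item 4: 3 × 4 × 3 = 36
  Item 5: 5 × 2 × 2 = 20
  Item 6: 3 × 2 × 2 = 12
  Item 7: 2 × 4 × 3 = 24
  Item 8: 5 × 5 × 2 = 50
  Item 9: 3 × 5 × 3 = 45
Modes with RPN > 49: Item 8 (50) → 1.

1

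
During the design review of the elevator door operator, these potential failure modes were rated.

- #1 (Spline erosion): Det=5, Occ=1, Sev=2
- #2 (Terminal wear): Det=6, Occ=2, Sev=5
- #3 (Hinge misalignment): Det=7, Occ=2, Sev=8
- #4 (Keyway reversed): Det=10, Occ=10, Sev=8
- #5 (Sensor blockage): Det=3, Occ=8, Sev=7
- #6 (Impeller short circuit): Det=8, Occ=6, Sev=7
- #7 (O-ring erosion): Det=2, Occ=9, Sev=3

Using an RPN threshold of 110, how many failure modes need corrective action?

RPN = Severity × Occurrence × Detection:
  #1: 2 × 1 × 5 = 10
  #2: 5 × 2 × 6 = 60
  #3: 8 × 2 × 7 = 112
  #4: 8 × 10 × 10 = 800
  #5: 7 × 8 × 3 = 168
  #6: 7 × 6 × 8 = 336
  #7: 3 × 9 × 2 = 54
Modes with RPN ≥ 110: #3 (112), #4 (800), #5 (168), #6 (336) → 4.

4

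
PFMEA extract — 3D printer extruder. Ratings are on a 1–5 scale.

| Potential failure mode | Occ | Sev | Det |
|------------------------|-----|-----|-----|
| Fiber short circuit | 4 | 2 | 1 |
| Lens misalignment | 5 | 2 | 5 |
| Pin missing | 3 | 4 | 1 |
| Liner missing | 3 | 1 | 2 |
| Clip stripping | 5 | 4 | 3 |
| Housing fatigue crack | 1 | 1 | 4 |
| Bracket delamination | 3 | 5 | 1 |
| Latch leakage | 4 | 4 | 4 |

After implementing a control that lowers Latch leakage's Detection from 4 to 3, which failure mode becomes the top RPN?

Clip stripping

RPN = Severity × Occurrence × Detection:
  Fiber short circuit: 2 × 4 × 1 = 8
  Lens misalignment: 2 × 5 × 5 = 50
  Pin missing: 4 × 3 × 1 = 12
  Liner missing: 1 × 3 × 2 = 6
  Clip stripping: 4 × 5 × 3 = 60
  Housing fatigue crack: 1 × 1 × 4 = 4
  Bracket delamination: 5 × 3 × 1 = 15
  Latch leakage: 4 × 4 × 4 = 64
After action: Latch leakage → 4 × 4 × 3 = 48.
Revised RPNs: Clip stripping=60, Lens misalignment=50, Latch leakage=48, Bracket delamination=15, Pin missing=12, Fiber short circuit=8, Liner missing=6, Housing fatigue crack=4.
Highest is now Clip stripping (60).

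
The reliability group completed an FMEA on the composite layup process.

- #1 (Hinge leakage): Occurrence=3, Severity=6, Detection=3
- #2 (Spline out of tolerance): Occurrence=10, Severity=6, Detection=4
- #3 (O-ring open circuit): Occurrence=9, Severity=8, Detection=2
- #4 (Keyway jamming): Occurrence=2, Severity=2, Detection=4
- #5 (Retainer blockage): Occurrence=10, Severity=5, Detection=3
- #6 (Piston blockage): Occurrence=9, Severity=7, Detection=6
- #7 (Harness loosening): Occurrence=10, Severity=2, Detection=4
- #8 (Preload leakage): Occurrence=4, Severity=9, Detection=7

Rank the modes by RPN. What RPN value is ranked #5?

RPN = Severity × Occurrence × Detection:
  #1: 6 × 3 × 3 = 54
  #2: 6 × 10 × 4 = 240
  #3: 8 × 9 × 2 = 144
  #4: 2 × 2 × 4 = 16
  #5: 5 × 10 × 3 = 150
  #6: 7 × 9 × 6 = 378
  #7: 2 × 10 × 4 = 80
  #8: 9 × 4 × 7 = 252
Sorted descending: 378, 252, 240, 150, 144, 80, 54, 16.
The fifth-highest RPN is 144 (#3).

144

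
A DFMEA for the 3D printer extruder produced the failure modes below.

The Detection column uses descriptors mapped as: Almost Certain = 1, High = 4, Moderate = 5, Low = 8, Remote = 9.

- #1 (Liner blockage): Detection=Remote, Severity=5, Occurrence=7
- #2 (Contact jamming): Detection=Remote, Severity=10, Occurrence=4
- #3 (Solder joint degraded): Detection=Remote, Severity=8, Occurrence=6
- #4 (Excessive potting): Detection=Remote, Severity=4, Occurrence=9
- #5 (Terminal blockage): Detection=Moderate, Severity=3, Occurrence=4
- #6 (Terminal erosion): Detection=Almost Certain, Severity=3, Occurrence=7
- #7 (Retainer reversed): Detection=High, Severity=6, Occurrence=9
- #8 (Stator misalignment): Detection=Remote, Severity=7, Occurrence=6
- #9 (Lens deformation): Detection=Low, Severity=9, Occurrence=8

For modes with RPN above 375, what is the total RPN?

1386

RPN = Severity × Occurrence × Detection:
  #1: 5 × 7 × 9 = 315
  #2: 10 × 4 × 9 = 360
  #3: 8 × 6 × 9 = 432
  #4: 4 × 9 × 9 = 324
  #5: 3 × 4 × 5 = 60
  #6: 3 × 7 × 1 = 21
  #7: 6 × 9 × 4 = 216
  #8: 7 × 6 × 9 = 378
  #9: 9 × 8 × 8 = 576
RPN > 375: #3 (432), #8 (378), #9 (576).
Sum: 432 + 378 + 576 = 1386.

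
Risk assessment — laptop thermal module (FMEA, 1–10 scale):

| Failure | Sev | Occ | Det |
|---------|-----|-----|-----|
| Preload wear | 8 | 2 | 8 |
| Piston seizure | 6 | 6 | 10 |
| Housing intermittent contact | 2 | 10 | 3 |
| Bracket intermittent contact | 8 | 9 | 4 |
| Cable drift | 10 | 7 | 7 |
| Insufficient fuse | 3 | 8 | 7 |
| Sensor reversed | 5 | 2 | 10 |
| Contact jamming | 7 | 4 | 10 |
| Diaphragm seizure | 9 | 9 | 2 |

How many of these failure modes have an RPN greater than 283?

RPN = Severity × Occurrence × Detection:
  Preload wear: 8 × 2 × 8 = 128
  Piston seizure: 6 × 6 × 10 = 360
  Housing intermittent contact: 2 × 10 × 3 = 60
  Bracket intermittent contact: 8 × 9 × 4 = 288
  Cable drift: 10 × 7 × 7 = 490
  Insufficient fuse: 3 × 8 × 7 = 168
  Sensor reversed: 5 × 2 × 10 = 100
  Contact jamming: 7 × 4 × 10 = 280
  Diaphragm seizure: 9 × 9 × 2 = 162
Modes with RPN > 283: Piston seizure (360), Bracket intermittent contact (288), Cable drift (490) → 3.

3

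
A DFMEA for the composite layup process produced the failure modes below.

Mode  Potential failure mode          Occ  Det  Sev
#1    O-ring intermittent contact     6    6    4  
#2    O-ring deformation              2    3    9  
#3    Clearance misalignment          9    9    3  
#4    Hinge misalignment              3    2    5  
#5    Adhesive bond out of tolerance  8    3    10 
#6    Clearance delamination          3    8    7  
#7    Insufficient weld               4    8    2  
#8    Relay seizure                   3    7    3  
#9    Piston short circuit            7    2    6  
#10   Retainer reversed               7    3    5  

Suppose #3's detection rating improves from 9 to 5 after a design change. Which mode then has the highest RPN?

RPN = Severity × Occurrence × Detection:
  #1: 4 × 6 × 6 = 144
  #2: 9 × 2 × 3 = 54
  #3: 3 × 9 × 9 = 243
  #4: 5 × 3 × 2 = 30
  #5: 10 × 8 × 3 = 240
  #6: 7 × 3 × 8 = 168
  #7: 2 × 4 × 8 = 64
  #8: 3 × 3 × 7 = 63
  #9: 6 × 7 × 2 = 84
  #10: 5 × 7 × 3 = 105
After action: #3 → 3 × 9 × 5 = 135.
Revised RPNs: #5=240, #6=168, #1=144, #3=135, #10=105, #9=84, #7=64, #8=63, #2=54, #4=30.
Highest is now #5 (240).

#5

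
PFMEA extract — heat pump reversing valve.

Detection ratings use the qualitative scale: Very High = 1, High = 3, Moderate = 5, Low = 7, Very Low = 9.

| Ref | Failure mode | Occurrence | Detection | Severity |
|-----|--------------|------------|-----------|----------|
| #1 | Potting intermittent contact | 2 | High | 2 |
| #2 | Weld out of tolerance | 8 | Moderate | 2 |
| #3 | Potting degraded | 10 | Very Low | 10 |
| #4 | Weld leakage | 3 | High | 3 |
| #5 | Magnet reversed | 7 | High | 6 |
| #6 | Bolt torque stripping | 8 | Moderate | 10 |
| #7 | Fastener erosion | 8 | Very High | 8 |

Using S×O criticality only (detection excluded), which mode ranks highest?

#3

Criticality = Severity × Occurrence:
  #1: 2 × 2 = 4
  #2: 2 × 8 = 16
  #3: 10 × 10 = 100
  #4: 3 × 3 = 9
  #5: 6 × 7 = 42
  #6: 10 × 8 = 80
  #7: 8 × 8 = 64
Highest criticality is 100 → #3.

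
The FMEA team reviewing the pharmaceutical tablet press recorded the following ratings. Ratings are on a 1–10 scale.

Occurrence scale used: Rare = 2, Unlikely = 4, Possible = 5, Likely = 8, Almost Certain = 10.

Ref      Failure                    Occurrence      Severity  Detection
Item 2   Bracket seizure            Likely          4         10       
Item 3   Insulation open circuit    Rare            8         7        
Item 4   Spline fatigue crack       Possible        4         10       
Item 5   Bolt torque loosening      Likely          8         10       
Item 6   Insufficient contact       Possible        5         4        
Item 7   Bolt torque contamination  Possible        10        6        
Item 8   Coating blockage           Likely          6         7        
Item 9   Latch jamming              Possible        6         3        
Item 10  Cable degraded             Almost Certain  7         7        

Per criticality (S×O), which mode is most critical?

Item 10

Criticality = Severity × Occurrence:
  Item 2: 4 × 8 = 32
  Item 3: 8 × 2 = 16
  Item 4: 4 × 5 = 20
  Item 5: 8 × 8 = 64
  Item 6: 5 × 5 = 25
  Item 7: 10 × 5 = 50
  Item 8: 6 × 8 = 48
  Item 9: 6 × 5 = 30
  Item 10: 7 × 10 = 70
Highest criticality is 70 → Item 10.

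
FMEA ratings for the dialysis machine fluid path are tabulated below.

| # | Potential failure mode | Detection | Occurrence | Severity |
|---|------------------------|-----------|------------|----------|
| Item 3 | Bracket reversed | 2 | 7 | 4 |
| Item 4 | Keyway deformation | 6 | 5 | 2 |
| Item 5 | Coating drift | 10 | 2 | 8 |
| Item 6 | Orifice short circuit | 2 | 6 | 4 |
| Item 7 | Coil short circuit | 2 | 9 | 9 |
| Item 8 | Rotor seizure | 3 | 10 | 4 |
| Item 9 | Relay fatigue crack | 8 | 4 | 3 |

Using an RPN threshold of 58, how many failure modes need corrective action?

5

RPN = Severity × Occurrence × Detection:
  Item 3: 4 × 7 × 2 = 56
  Item 4: 2 × 5 × 6 = 60
  Item 5: 8 × 2 × 10 = 160
  Item 6: 4 × 6 × 2 = 48
  Item 7: 9 × 9 × 2 = 162
  Item 8: 4 × 10 × 3 = 120
  Item 9: 3 × 4 × 8 = 96
Modes with RPN ≥ 58: Item 4 (60), Item 5 (160), Item 7 (162), Item 8 (120), Item 9 (96) → 5.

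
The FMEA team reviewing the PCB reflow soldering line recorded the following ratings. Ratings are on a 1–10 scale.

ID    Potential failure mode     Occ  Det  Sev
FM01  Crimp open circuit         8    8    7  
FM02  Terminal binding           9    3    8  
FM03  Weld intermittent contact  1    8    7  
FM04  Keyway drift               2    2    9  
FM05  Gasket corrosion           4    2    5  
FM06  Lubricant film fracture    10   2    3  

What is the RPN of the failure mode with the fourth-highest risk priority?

56

RPN = Severity × Occurrence × Detection:
  FM01: 7 × 8 × 8 = 448
  FM02: 8 × 9 × 3 = 216
  FM03: 7 × 1 × 8 = 56
  FM04: 9 × 2 × 2 = 36
  FM05: 5 × 4 × 2 = 40
  FM06: 3 × 10 × 2 = 60
Sorted descending: 448, 216, 60, 56, 40, 36.
The fourth-highest RPN is 56 (FM03).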